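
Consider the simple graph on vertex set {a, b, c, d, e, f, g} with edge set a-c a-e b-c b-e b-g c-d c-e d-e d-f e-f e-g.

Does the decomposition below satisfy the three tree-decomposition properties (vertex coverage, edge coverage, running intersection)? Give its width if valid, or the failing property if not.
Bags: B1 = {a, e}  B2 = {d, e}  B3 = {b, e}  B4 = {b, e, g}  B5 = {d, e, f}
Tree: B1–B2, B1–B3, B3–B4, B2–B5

A tree decomposition must satisfy three properties: every vertex lies in some bag; for every edge, both endpoints lie together in some bag; and for every vertex, the bags containing it form a connected subtree. Here vertex c appears in no bag, so the decomposition is invalid.

No — vertex c appears in no bag.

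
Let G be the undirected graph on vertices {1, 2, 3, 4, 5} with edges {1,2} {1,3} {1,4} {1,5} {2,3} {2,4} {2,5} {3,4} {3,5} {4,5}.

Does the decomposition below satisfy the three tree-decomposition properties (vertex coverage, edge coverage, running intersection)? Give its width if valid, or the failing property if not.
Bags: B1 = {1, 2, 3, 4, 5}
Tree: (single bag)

Vertex coverage: the bags together contain {1, 2, 3, 4, 5}, the full vertex set. Edge coverage: each edge of G has both endpoints in at least one bag. Running intersection: for every vertex, the bags containing it form a connected subtree. All three properties hold, so this is a valid tree decomposition of width max|bag| − 1 = 4, and hence tw(G) ≤ 4.

Yes; width 4.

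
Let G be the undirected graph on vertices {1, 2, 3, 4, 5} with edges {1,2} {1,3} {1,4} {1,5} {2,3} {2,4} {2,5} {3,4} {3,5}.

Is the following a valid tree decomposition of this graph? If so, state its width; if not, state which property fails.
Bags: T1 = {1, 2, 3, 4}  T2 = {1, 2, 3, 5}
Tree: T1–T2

Vertex coverage: the bags together contain {1, 2, 3, 4, 5}, the full vertex set. Edge coverage: each edge of G has both endpoints in at least one bag. Running intersection: for every vertex, the bags containing it form a connected subtree. All three properties hold, so this is a valid tree decomposition of width max|bag| − 1 = 3, and hence tw(G) ≤ 3.

Yes; width 3.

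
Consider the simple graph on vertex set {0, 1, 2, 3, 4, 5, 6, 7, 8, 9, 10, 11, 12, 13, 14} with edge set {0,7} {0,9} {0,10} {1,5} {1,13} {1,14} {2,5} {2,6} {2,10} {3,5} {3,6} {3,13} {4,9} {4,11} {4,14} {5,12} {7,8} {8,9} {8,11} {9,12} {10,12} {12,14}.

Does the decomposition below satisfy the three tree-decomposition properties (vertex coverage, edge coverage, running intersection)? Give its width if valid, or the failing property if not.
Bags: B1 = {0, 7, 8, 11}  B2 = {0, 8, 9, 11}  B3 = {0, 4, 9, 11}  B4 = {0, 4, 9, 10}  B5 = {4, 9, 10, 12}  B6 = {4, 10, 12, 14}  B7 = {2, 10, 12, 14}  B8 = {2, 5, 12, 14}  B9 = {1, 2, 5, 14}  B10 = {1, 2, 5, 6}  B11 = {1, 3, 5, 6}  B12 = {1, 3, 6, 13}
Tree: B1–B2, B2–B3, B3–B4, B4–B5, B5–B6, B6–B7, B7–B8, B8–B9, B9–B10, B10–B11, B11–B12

Yes; width 3.

Every vertex of G appears in some bag (union = {0, 1, 2, 3, 4, 5, 6, 7, 8, 9, 10, 11, 12, 13, 14}); every edge is covered by a bag; and for each vertex v the set of bags containing v is connected in the bag tree. The decomposition is therefore valid. The largest bag has 4 vertices, so the width is 3.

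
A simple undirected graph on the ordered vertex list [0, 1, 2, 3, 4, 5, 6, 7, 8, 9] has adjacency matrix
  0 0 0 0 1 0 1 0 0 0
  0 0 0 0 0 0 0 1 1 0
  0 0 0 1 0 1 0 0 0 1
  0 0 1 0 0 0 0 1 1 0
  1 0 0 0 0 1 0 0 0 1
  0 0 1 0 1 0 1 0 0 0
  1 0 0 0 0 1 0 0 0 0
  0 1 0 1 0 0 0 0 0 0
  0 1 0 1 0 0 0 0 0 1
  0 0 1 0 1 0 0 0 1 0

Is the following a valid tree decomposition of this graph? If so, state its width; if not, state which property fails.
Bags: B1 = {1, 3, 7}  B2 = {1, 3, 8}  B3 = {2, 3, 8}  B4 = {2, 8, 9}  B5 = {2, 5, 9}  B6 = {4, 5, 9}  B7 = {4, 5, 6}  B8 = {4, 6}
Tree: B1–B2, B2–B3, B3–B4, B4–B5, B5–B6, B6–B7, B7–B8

No — vertex 0 appears in no bag.

A tree decomposition must satisfy three properties: every vertex lies in some bag; for every edge, both endpoints lie together in some bag; and for every vertex, the bags containing it form a connected subtree. Here vertex 0 appears in no bag, so the decomposition is invalid.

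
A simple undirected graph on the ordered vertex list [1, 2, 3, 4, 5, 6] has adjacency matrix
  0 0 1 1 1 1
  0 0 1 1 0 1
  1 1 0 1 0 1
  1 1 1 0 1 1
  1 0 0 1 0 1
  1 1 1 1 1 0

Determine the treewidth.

3

A width-3 tree decomposition is:
Bags: B1 = {1, 4, 5, 6}  B2 = {1, 3, 4, 6}  B3 = {2, 3, 4, 6}
Tree: B1–B2, B2–B3
The largest bag has 4 vertices, giving width 3; this decomposition certifies tw(G) ≤ 3. On the other hand G contains the 4-clique {1, 3, 4, 6}. A clique must lie in a single bag of any decomposition, so no decomposition can have width below 3. The upper and lower bounds meet at 3, so that is the treewidth.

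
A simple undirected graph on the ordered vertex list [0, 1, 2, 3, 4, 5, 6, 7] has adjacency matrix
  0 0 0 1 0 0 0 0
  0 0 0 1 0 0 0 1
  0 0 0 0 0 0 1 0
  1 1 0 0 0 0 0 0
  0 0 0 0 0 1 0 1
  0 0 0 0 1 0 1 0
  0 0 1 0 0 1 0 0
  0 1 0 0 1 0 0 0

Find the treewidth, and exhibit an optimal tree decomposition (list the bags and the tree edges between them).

Treewidth 1.
One such decomposition:
Bags: B1 = {2, 6}  B2 = {5, 6}  B3 = {4, 5}  B4 = {4, 7}  B5 = {1, 7}  B6 = {1, 3}  B7 = {0, 3}
Tree: B1–B2, B2–B3, B3–B4, B4–B5, B5–B6, B6–B7

Each bag holds 2 vertices, so the decomposition has width 1, which upper-bounds the treewidth. G has an edge, so its treewidth is at least 1. Combining the bounds, tw(G) = 1.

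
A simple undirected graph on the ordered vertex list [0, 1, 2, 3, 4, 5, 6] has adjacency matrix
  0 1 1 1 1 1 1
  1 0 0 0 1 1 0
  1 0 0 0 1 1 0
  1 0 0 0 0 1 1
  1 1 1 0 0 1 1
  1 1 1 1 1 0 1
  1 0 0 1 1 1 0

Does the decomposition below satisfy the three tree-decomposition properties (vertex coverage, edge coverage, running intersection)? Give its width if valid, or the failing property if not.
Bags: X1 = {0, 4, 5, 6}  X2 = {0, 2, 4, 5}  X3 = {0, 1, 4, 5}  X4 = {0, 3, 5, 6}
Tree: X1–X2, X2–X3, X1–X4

Yes; width 3.

Vertex coverage: the bags together contain {0, 1, 2, 3, 4, 5, 6}, the full vertex set. Edge coverage: each edge of G has both endpoints in at least one bag. Running intersection: for every vertex, the bags containing it form a connected subtree. All three properties hold, so this is a valid tree decomposition of width max|bag| − 1 = 3, and hence tw(G) ≤ 3.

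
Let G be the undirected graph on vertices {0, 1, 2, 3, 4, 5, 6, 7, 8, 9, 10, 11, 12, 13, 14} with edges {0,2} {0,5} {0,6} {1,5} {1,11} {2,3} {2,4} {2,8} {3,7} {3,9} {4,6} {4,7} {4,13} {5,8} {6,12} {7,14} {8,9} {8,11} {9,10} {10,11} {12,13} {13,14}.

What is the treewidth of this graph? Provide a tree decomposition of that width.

Treewidth 3.
Bags: B1 = {7, 12, 13, 14}  B2 = {4, 7, 12, 13}  B3 = {4, 6, 7, 12}  B4 = {3, 4, 6, 7}  B5 = {2, 3, 4, 6}  B6 = {0, 2, 3, 6}  B7 = {0, 2, 3, 9}  B8 = {0, 2, 8, 9}  B9 = {0, 5, 8, 9}  B10 = {5, 8, 9, 10}  B11 = {5, 8, 10, 11}  B12 = {1, 5, 10, 11}
Tree: B1–B2, B2–B3, B3–B4, B4–B5, B5–B6, B6–B7, B7–B8, B8–B9, B9–B10, B10–B11, B11–B12

The largest bag has 4 vertices, giving width 3; this decomposition certifies tw(G) ≤ 3. For the lower bound: the 4 vertex sets {12,13,14}, {7}, {4}, {0,2,3,6} are disjoint, each induces a connected subgraph, and every pair is joined by at least one edge of G. Contracting each set to a single vertex therefore yields K_{4} as a minor, and since treewidth is minor-monotone, tw(G) ≥ tw(K_{4}) = 3. Therefore the treewidth is 3.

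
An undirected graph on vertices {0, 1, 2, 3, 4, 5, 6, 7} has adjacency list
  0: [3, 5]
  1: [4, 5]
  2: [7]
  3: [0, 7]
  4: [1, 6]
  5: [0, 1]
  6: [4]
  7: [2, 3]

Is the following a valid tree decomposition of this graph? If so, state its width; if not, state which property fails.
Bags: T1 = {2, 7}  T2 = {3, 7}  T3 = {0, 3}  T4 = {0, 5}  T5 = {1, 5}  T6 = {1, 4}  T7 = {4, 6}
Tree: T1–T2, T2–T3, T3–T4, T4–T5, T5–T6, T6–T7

Yes; width 1.

Every vertex of G appears in some bag (union = {0, 1, 2, 3, 4, 5, 6, 7}); every edge is covered by a bag; and for each vertex v the set of bags containing v is connected in the bag tree. The decomposition is therefore valid. The largest bag has 2 vertices, so the width is 1.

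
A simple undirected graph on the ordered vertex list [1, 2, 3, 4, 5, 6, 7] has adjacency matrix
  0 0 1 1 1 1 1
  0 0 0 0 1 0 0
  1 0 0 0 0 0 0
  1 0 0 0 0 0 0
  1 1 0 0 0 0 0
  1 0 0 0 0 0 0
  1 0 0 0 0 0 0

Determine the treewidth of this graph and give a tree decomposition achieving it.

Treewidth 1.
One optimal decomposition is:
Bags: B1 = {1, 7}  B2 = {1, 5}  B3 = {1, 6}  B4 = {1, 4}  B5 = {1, 3}  B6 = {2, 5}
Tree: B1–B2, B2–B3, B3–B4, B1–B5, B2–B6

Each bag holds 2 vertices, so the decomposition has width 1, which upper-bounds the treewidth. Since G has at least one edge (e.g. 1–7), it is not an edgeless graph, so tw(G) ≥ 1. Hence tw(G) = 1 exactly.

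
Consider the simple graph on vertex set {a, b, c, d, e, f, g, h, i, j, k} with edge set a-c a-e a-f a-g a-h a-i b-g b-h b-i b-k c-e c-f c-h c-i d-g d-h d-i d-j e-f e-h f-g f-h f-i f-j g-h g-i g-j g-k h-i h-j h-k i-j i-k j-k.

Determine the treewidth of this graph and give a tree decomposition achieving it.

Treewidth 4.
Bags: B1 = {g, h, i, j, k}  B2 = {b, g, h, i, k}  B3 = {f, g, h, i, j}  B4 = {a, f, g, h, i}  B5 = {a, c, f, h, i}  B6 = {a, c, e, f, h}  B7 = {d, g, h, i, j}
Tree: B1–B2, B1–B3, B3–B4, B4–B5, B5–B6, B1–B7

The largest bag has 5 vertices, giving width 4; this decomposition certifies tw(G) ≤ 4. For the lower bound, the 5 vertices {a, c, e, f, h} are pairwise adjacent, and any tree decomposition puts a clique entirely inside one bag — forcing width ≥ 4. Combining the bounds, tw(G) = 4.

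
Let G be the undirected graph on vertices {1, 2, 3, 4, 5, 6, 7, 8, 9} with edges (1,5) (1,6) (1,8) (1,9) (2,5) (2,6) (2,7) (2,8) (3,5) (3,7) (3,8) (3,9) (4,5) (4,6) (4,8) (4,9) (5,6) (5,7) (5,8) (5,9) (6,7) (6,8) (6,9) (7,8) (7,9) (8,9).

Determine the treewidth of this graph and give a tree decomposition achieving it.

Every bag has size at most 5, so the width is 5 − 1 = 4 and tw(G) ≤ 4. Conversely, {3, 5, 7, 8, 9} is a clique of size 5, and the vertices of any clique must share a bag in every tree decomposition; so some bag has ≥ 5 vertices and tw(G) ≥ 4. Hence tw(G) = 4 exactly.

Treewidth 4.
Bags: B1 = {2, 5, 6, 7, 8}  B2 = {5, 6, 7, 8, 9}  B3 = {4, 5, 6, 8, 9}  B4 = {3, 5, 7, 8, 9}  B5 = {1, 5, 6, 8, 9}
Tree: B1–B2, B2–B3, B2–B4, B2–B5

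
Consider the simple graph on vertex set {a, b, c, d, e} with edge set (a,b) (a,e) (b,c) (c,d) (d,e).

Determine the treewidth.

2

A width-2 tree decomposition is:
Bags: B1 = {b, c, d}  B2 = {b, d, e}  B3 = {a, b, e}
Tree: B1–B2, B2–B3
Every bag has size at most 3, so the width is 3 − 1 = 2 and tw(G) ≤ 2. Since b–c–d–e–a–b is a cycle in G, G is not acyclic. Forests are exactly the graphs of treewidth ≤ 1, so tw(G) ≥ 2. Therefore the treewidth is 2.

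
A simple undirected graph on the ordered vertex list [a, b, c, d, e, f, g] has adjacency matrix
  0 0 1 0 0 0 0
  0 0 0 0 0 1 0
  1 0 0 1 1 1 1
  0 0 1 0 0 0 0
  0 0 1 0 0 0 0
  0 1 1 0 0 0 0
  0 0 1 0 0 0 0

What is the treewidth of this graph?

A width-1 tree decomposition is:
Bags: B1 = {a, c}  B2 = {c, e}  B3 = {c, f}  B4 = {c, g}  B5 = {c, d}  B6 = {b, f}
Tree: B1–B2, B2–B3, B1–B4, B3–B5, B3–B6
Every bag has size at most 2, so the width is 2 − 1 = 1 and tw(G) ≤ 1. G has an edge, so its treewidth is at least 1. Therefore the treewidth is 1.

1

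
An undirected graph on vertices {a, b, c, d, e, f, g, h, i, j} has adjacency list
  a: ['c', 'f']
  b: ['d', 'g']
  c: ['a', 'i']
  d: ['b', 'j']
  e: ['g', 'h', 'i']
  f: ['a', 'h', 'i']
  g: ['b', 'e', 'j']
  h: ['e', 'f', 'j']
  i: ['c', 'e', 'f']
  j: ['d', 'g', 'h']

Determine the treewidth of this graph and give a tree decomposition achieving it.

Treewidth 2.
Bags: B1 = {a, c, i}  B2 = {a, f, i}  B3 = {e, f, i}  B4 = {e, f, h}  B5 = {e, g, h}  B6 = {g, h, j}  B7 = {b, g, j}  B8 = {b, d, j}
Tree: B1–B2, B2–B3, B3–B4, B4–B5, B5–B6, B6–B7, B7–B8

Every bag has size at most 3, so the width is 3 − 1 = 2 and tw(G) ≤ 2. For the lower bound, G contains the cycle c–a–f–i–c, so G is not a forest; only forests have treewidth ≤ 1, hence tw(G) ≥ 2. Hence tw(G) = 2 exactly.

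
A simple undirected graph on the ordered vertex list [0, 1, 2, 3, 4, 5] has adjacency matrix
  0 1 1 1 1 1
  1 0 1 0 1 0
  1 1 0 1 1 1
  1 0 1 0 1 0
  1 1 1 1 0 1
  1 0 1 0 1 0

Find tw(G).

A width-3 tree decomposition is:
Bags: B1 = {0, 2, 4, 5}  B2 = {0, 1, 2, 4}  B3 = {0, 2, 3, 4}
Tree: B1–B2, B1–B3
Every bag has size at most 4, so the width is 4 − 1 = 3 and tw(G) ≤ 3. On the other hand G contains the 4-clique {0, 1, 2, 4}. A clique must lie in a single bag of any decomposition, so no decomposition can have width below 3. The upper and lower bounds meet at 3, so that is the treewidth.

3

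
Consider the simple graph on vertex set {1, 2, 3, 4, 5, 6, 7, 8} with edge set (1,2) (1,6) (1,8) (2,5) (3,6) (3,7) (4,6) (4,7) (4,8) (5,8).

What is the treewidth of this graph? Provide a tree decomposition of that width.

Every bag has size at most 3, so the width is 3 − 1 = 2 and tw(G) ≤ 2. The edges 5–2–1–8–5 form a cycle, so G is not a tree and its treewidth is at least 2. The upper and lower bounds meet at 2, so that is the treewidth.

Treewidth 2.
One such decomposition:
Bags: B1 = {2, 5, 8}  B2 = {1, 2, 8}  B3 = {1, 4, 8}  B4 = {1, 4, 6}  B5 = {4, 6, 7}  B6 = {3, 6, 7}
Tree: B1–B2, B2–B3, B3–B4, B4–B5, B5–B6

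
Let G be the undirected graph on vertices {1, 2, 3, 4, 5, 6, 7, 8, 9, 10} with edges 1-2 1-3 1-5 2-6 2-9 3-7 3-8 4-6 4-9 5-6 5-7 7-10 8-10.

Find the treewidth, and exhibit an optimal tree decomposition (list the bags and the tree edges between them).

The largest bag has 3 vertices, giving width 2; this decomposition certifies tw(G) ≤ 2. The edges 8–10–7–3–8 form a cycle, so G is not a tree and its treewidth is at least 2. Therefore the treewidth is 2.

Treewidth 2.
One optimal decomposition is:
Bags: B1 = {3, 8, 10}  B2 = {3, 7, 10}  B3 = {1, 3, 7}  B4 = {1, 5, 7}  B5 = {1, 2, 5}  B6 = {2, 5, 6}  B7 = {2, 6, 9}  B8 = {4, 6, 9}
Tree: B1–B2, B2–B3, B3–B4, B4–B5, B5–B6, B6–B7, B7–B8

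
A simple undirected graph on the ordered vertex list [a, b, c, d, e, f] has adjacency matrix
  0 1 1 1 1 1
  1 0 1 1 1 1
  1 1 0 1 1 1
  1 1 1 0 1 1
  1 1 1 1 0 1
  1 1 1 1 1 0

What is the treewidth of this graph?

5

A width-5 tree decomposition is:
Bags: B1 = {a, b, c, d, e, f}
Tree: (single bag)
A single bag containing all 6 vertices is trivially a valid decomposition of width 5. For the lower bound, the 6 vertices {a, b, c, d, e, f} are pairwise adjacent, and any tree decomposition puts a clique entirely inside one bag — forcing width ≥ 5. Therefore the treewidth is 5.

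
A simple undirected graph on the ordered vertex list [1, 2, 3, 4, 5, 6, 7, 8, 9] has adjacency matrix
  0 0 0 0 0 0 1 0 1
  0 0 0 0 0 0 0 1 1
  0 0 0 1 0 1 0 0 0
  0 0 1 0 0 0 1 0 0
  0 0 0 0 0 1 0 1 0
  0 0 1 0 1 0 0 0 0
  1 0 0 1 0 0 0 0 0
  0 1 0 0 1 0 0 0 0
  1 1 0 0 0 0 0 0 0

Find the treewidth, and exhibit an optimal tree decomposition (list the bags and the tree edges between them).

The largest bag has 3 vertices, giving width 2; this decomposition certifies tw(G) ≤ 2. Since 3–6–5–8–2–9–1–7–4–3 is a cycle in G, G is not acyclic. Forests are exactly the graphs of treewidth ≤ 1, so tw(G) ≥ 2. Hence tw(G) = 2 exactly.

Treewidth 2.
Bags: B1 = {3, 5, 6}  B2 = {3, 5, 8}  B3 = {2, 3, 8}  B4 = {2, 3, 9}  B5 = {1, 3, 9}  B6 = {1, 3, 7}  B7 = {3, 4, 7}
Tree: B1–B2, B2–B3, B3–B4, B4–B5, B5–B6, B6–B7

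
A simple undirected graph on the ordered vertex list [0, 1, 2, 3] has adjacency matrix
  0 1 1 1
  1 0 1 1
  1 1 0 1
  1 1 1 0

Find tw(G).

A width-3 tree decomposition is:
Bags: B1 = {0, 1, 2, 3}
Tree: (single bag)
With just one bag of size 4, the width is 4 − 1 = 3, so tw(G) ≤ 3. Conversely, {0, 1, 2, 3} is a clique of size 4, and the vertices of any clique must share a bag in every tree decomposition; so some bag has ≥ 4 vertices and tw(G) ≥ 3. Hence tw(G) = 3 exactly.

3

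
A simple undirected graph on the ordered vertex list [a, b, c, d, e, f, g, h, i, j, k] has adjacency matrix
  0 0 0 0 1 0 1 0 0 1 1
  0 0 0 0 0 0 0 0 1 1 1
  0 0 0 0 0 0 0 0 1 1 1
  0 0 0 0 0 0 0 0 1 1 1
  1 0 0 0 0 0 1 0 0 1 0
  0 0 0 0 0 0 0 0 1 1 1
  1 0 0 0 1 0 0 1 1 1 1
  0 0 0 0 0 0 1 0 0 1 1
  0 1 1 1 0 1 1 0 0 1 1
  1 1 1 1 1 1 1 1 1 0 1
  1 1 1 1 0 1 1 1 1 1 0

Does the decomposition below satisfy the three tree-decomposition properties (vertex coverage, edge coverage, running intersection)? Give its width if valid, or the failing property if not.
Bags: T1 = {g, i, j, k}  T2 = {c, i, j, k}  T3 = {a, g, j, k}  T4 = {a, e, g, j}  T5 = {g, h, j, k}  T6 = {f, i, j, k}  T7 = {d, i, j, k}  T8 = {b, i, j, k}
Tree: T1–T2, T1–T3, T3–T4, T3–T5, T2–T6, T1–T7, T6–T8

Checking the three conditions: (i) the bags cover all of {a, b, c, d, e, f, g, h, i, j, k}; (ii) for each edge, some bag contains both endpoints; (iii) the bags containing any fixed vertex form a subtree. All hold, so the decomposition is valid with width 4 − 1 = 3.

Yes; width 3.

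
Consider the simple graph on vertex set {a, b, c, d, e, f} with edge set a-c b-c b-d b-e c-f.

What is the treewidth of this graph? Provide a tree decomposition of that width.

Treewidth 1.
One such decomposition:
Bags: B1 = {c, f}  B2 = {b, c}  B3 = {b, e}  B4 = {b, d}  B5 = {a, c}
Tree: B1–B2, B2–B3, B3–B4, B1–B5

Every bag has size at most 2, so the width is 2 − 1 = 1 and tw(G) ≤ 1. G has an edge, so its treewidth is at least 1. Combining the bounds, tw(G) = 1.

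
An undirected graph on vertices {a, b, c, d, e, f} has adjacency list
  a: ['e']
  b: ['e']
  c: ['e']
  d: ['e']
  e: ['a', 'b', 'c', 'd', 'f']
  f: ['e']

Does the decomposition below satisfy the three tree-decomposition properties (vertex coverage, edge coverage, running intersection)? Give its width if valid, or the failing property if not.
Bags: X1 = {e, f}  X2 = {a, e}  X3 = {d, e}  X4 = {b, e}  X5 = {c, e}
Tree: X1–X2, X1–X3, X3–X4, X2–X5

Yes; width 1.

Checking the three conditions: (i) the bags cover all of {a, b, c, d, e, f}; (ii) for each edge, some bag contains both endpoints; (iii) the bags containing any fixed vertex form a subtree. All hold, so the decomposition is valid with width 2 − 1 = 1.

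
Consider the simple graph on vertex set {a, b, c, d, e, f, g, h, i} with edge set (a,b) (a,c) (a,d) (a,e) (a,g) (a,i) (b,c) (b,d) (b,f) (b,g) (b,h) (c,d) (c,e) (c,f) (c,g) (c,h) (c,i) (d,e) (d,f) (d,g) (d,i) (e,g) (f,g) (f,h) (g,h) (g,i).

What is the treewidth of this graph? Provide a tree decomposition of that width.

Each bag holds 5 vertices, so the decomposition has width 4, which upper-bounds the treewidth. Conversely, {a, c, d, e, g} is a clique of size 5, and the vertices of any clique must share a bag in every tree decomposition; so some bag has ≥ 5 vertices and tw(G) ≥ 4. Combining the bounds, tw(G) = 4.

Treewidth 4.
One optimal decomposition is:
Bags: B1 = {b, c, d, f, g}  B2 = {a, b, c, d, g}  B3 = {a, c, d, e, g}  B4 = {a, c, d, g, i}  B5 = {b, c, f, g, h}
Tree: B1–B2, B2–B3, B2–B4, B1–B5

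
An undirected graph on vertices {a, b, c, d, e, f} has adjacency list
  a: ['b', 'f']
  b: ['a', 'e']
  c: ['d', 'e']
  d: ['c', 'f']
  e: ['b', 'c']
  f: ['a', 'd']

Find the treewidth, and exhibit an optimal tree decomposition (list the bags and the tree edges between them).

The largest bag has 3 vertices, giving width 2; this decomposition certifies tw(G) ≤ 2. For the lower bound, G contains the cycle c–d–f–a–b–e–c, so G is not a forest; only forests have treewidth ≤ 1, hence tw(G) ≥ 2. Hence tw(G) = 2 exactly.

Treewidth 2.
One such decomposition:
Bags: B1 = {c, d, f}  B2 = {a, c, f}  B3 = {a, b, c}  B4 = {b, c, e}
Tree: B1–B2, B2–B3, B3–B4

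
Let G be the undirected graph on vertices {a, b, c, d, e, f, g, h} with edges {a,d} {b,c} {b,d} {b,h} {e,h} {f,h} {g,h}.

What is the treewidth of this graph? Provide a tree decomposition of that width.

Treewidth 1.
Bags: B1 = {b, c}  B2 = {b, h}  B3 = {b, d}  B4 = {e, h}  B5 = {f, h}  B6 = {g, h}  B7 = {a, d}
Tree: B1–B2, B1–B3, B2–B4, B4–B5, B4–B6, B3–B7

Each bag holds 2 vertices, so the decomposition has width 1, which upper-bounds the treewidth. G has an edge, so its treewidth is at least 1. Hence tw(G) = 1 exactly.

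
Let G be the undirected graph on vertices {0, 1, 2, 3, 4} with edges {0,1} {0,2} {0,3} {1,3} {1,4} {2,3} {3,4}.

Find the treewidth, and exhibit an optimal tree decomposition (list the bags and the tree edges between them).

Treewidth 2.
One such decomposition:
Bags: B1 = {0, 2, 3}  B2 = {0, 1, 3}  B3 = {1, 3, 4}
Tree: B1–B2, B2–B3

Each bag holds 3 vertices, so the decomposition has width 2, which upper-bounds the treewidth. For the lower bound, the 3 vertices {0, 1, 3} are pairwise adjacent, and any tree decomposition puts a clique entirely inside one bag — forcing width ≥ 2. The upper and lower bounds meet at 2, so that is the treewidth.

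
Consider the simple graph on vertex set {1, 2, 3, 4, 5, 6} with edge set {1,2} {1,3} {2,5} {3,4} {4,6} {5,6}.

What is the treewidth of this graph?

2

A width-2 tree decomposition is:
Bags: B1 = {3, 4, 6}  B2 = {1, 3, 6}  B3 = {1, 2, 6}  B4 = {2, 5, 6}
Tree: B1–B2, B2–B3, B3–B4
Each bag holds 3 vertices, so the decomposition has width 2, which upper-bounds the treewidth. The edges 6–4–3–1–2–5–6 form a cycle, so G is not a tree and its treewidth is at least 2. Therefore the treewidth is 2.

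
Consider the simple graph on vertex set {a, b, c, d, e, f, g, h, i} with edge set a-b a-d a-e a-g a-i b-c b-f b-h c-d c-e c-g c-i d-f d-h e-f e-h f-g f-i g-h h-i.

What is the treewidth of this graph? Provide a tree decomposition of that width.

Treewidth 4.
One such decomposition:
Bags: B1 = {a, c, f, h, i}  B2 = {a, c, e, f, h}  B3 = {a, b, c, f, h}  B4 = {a, c, f, g, h}  B5 = {a, c, d, f, h}
Tree: B1–B2, B2–B3, B3–B4, B4–B5

Every bag has size at most 5, so the width is 5 − 1 = 4 and tw(G) ≤ 4. For the lower bound: the 5 vertex sets {f,i}, {e,h}, {a,b}, {c}, {g} are disjoint, each induces a connected subgraph, and every pair is joined by at least one edge of G. Contracting each set to a single vertex therefore yields K_{5} as a minor, and since treewidth is minor-monotone, tw(G) ≥ tw(K_{5}) = 4. The upper and lower bounds meet at 4, so that is the treewidth.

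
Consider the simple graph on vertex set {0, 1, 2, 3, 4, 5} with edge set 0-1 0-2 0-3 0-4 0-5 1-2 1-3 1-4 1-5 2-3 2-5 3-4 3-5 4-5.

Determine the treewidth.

4

A width-4 tree decomposition is:
Bags: B1 = {0, 1, 3, 4, 5}  B2 = {0, 1, 2, 3, 5}
Tree: B1–B2
Every bag has size at most 5, so the width is 5 − 1 = 4 and tw(G) ≤ 4. For the lower bound, the 5 vertices {0, 1, 2, 3, 5} are pairwise adjacent, and any tree decomposition puts a clique entirely inside one bag — forcing width ≥ 4. Therefore the treewidth is 4.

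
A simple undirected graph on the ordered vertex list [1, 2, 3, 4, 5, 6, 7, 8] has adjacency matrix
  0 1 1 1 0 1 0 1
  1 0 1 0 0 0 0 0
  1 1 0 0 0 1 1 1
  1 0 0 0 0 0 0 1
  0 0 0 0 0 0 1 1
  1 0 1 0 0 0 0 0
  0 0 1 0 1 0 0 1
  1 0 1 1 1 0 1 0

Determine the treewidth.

A width-2 tree decomposition is:
Bags: B1 = {3, 7, 8}  B2 = {1, 3, 8}  B3 = {5, 7, 8}  B4 = {1, 4, 8}  B5 = {1, 2, 3}  B6 = {1, 3, 6}
Tree: B1–B2, B1–B3, B2–B4, B2–B5, B2–B6
Each bag holds 3 vertices, so the decomposition has width 2, which upper-bounds the treewidth. For the lower bound, the 3 vertices {1, 3, 8} are pairwise adjacent, and any tree decomposition puts a clique entirely inside one bag — forcing width ≥ 2. The upper and lower bounds meet at 2, so that is the treewidth.

2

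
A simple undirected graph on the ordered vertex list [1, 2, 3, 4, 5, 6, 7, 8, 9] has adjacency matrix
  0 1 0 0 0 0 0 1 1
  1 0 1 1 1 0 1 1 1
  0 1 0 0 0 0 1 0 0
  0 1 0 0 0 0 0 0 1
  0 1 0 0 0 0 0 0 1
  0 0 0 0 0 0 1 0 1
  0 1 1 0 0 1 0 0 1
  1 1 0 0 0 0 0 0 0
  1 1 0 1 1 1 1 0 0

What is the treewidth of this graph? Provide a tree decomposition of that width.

Treewidth 2.
Bags: B1 = {2, 3, 7}  B2 = {2, 7, 9}  B3 = {1, 2, 9}  B4 = {6, 7, 9}  B5 = {2, 4, 9}  B6 = {1, 2, 8}  B7 = {2, 5, 9}
Tree: B1–B2, B2–B3, B2–B4, B3–B5, B3–B6, B5–B7

The largest bag has 3 vertices, giving width 2; this decomposition certifies tw(G) ≤ 2. On the other hand G contains the 3-clique {1, 2, 8}. A clique must lie in a single bag of any decomposition, so no decomposition can have width below 2. Therefore the treewidth is 2.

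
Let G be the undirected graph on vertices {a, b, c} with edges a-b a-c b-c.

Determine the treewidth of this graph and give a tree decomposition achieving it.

Treewidth 2.
Bags: B1 = {a, b, c}
Tree: (single bag)

With just one bag of size 3, the width is 3 − 1 = 2, so tw(G) ≤ 2. On the other hand G contains the 3-clique {a, b, c}. A clique must lie in a single bag of any decomposition, so no decomposition can have width below 2. Therefore the treewidth is 2.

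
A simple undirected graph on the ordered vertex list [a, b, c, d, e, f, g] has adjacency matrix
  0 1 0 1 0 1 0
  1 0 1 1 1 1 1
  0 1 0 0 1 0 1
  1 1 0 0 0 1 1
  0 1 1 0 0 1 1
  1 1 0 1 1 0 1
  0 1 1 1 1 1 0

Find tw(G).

A width-3 tree decomposition is:
Bags: B1 = {b, e, f, g}  B2 = {b, d, f, g}  B3 = {b, c, e, g}  B4 = {a, b, d, f}
Tree: B1–B2, B1–B3, B2–B4
The largest bag has 4 vertices, giving width 3; this decomposition certifies tw(G) ≤ 3. For the lower bound, the 4 vertices {b, c, e, g} are pairwise adjacent, and any tree decomposition puts a clique entirely inside one bag — forcing width ≥ 3. Hence tw(G) = 3 exactly.

3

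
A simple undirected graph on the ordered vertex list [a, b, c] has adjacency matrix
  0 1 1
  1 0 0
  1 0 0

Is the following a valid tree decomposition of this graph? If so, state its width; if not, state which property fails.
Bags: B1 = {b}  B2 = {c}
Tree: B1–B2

A tree decomposition must satisfy three properties: every vertex lies in some bag; for every edge, both endpoints lie together in some bag; and for every vertex, the bags containing it form a connected subtree. Here vertex a appears in no bag, so the decomposition is invalid.

No — vertex a appears in no bag.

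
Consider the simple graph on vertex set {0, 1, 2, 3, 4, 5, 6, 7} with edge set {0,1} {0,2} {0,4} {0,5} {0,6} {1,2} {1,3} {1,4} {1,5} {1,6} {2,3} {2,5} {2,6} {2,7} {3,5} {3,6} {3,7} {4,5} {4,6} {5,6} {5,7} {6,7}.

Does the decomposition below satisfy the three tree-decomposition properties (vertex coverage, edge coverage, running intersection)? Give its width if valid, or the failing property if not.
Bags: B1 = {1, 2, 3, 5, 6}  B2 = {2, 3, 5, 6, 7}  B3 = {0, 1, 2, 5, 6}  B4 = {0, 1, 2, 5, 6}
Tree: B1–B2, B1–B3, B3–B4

A tree decomposition must satisfy three properties: every vertex lies in some bag; for every edge, both endpoints lie together in some bag; and for every vertex, the bags containing it form a connected subtree. Here vertex 4 appears in no bag, so the decomposition is invalid.

No — vertex 4 appears in no bag.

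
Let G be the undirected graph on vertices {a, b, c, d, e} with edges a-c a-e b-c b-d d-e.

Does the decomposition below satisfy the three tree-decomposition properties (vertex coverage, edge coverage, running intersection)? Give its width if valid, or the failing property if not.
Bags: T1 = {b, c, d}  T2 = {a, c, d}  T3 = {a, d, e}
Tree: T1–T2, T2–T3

Yes; width 2.

Vertex coverage: the bags together contain {a, b, c, d, e}, the full vertex set. Edge coverage: each edge of G has both endpoints in at least one bag. Running intersection: for every vertex, the bags containing it form a connected subtree. All three properties hold, so this is a valid tree decomposition of width max|bag| − 1 = 2, and hence tw(G) ≤ 2.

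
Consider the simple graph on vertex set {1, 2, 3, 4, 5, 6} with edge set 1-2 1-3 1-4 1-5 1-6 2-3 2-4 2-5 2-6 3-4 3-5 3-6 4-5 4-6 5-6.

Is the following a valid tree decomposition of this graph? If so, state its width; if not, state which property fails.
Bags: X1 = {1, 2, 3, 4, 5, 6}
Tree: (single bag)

Checking the three conditions: (i) the bags cover all of {1, 2, 3, 4, 5, 6}; (ii) for each edge, some bag contains both endpoints; (iii) the bags containing any fixed vertex form a subtree. All hold, so the decomposition is valid with width 6 − 1 = 5.

Yes; width 5.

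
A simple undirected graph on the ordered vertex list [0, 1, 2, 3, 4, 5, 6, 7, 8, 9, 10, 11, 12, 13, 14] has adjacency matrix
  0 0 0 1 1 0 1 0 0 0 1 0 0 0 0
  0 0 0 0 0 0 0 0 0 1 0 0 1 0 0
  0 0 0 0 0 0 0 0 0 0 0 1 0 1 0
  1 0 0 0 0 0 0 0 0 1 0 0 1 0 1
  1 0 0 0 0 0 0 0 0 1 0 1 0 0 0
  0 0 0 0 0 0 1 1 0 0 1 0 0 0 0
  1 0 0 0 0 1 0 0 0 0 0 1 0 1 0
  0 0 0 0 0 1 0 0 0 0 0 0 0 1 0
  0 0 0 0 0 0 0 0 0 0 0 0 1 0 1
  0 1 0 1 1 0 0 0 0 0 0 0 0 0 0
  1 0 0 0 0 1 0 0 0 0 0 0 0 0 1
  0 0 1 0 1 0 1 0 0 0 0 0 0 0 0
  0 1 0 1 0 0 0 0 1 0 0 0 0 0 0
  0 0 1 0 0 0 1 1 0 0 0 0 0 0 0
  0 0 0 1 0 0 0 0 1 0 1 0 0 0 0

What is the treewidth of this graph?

3

A width-3 tree decomposition is:
Bags: B1 = {2, 7, 11, 13}  B2 = {6, 7, 11, 13}  B3 = {5, 6, 7, 11}  B4 = {4, 5, 6, 11}  B5 = {0, 4, 5, 6}  B6 = {0, 4, 5, 10}  B7 = {0, 4, 9, 10}  B8 = {0, 3, 9, 10}  B9 = {3, 9, 10, 14}  B10 = {1, 3, 9, 14}  B11 = {1, 3, 12, 14}  B12 = {1, 8, 12, 14}
Tree: B1–B2, B2–B3, B3–B4, B4–B5, B5–B6, B6–B7, B7–B8, B8–B9, B9–B10, B10–B11, B11–B12
The largest bag has 4 vertices, giving width 3; this decomposition certifies tw(G) ≤ 3. For the lower bound: the 4 vertex sets {2,7,13}, {11}, {6}, {0,4,5,10} are disjoint, each induces a connected subgraph, and every pair is joined by at least one edge of G. Contracting each set to a single vertex therefore yields K_{4} as a minor, and since treewidth is minor-monotone, tw(G) ≥ tw(K_{4}) = 3. The upper and lower bounds meet at 3, so that is the treewidth.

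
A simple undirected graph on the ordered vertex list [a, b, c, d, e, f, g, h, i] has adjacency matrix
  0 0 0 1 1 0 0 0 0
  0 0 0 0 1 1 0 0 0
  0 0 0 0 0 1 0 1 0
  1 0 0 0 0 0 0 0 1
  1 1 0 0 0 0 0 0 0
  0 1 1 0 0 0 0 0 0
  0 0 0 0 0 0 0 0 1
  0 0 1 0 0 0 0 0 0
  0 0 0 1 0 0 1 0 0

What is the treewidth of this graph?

A width-1 tree decomposition is:
Bags: B1 = {c, h}  B2 = {c, f}  B3 = {b, f}  B4 = {b, e}  B5 = {a, e}  B6 = {a, d}  B7 = {d, i}  B8 = {g, i}
Tree: B1–B2, B2–B3, B3–B4, B4–B5, B5–B6, B6–B7, B7–B8
Every bag has size at most 2, so the width is 2 − 1 = 1 and tw(G) ≤ 1. Since G has at least one edge (e.g. h–c), it is not an edgeless graph, so tw(G) ≥ 1. Therefore the treewidth is 1.

1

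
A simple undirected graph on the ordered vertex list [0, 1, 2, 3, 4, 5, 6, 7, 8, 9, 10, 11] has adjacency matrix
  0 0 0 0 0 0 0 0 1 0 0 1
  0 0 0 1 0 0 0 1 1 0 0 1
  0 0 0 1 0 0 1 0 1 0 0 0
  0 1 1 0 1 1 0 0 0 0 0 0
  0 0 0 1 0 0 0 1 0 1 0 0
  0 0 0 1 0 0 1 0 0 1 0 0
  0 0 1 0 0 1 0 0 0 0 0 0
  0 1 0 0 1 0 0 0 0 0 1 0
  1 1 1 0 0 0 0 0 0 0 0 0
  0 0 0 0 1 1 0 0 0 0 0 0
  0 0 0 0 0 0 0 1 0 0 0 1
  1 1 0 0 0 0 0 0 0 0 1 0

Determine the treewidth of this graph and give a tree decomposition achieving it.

Every bag has size at most 4, so the width is 4 − 1 = 3 and tw(G) ≤ 3. For the lower bound: the 4 vertex sets {5,6,9}, {4}, {3}, {1,2,7,8} are disjoint, each induces a connected subgraph, and every pair is joined by at least one edge of G. Contracting each set to a single vertex therefore yields K_{4} as a minor, and since treewidth is minor-monotone, tw(G) ≥ tw(K_{4}) = 3. Therefore the treewidth is 3.

Treewidth 3.
One optimal decomposition is:
Bags: B1 = {4, 5, 6, 9}  B2 = {3, 4, 5, 6}  B3 = {2, 3, 4, 6}  B4 = {2, 3, 4, 7}  B5 = {1, 2, 3, 7}  B6 = {1, 2, 7, 8}  B7 = {1, 7, 8, 10}  B8 = {1, 8, 10, 11}  B9 = {0, 8, 10, 11}
Tree: B1–B2, B2–B3, B3–B4, B4–B5, B5–B6, B6–B7, B7–B8, B8–B9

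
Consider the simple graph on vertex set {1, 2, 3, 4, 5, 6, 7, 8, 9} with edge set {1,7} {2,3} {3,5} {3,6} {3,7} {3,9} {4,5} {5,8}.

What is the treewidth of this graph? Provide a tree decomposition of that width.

Treewidth 1.
Bags: B1 = {3, 9}  B2 = {2, 3}  B3 = {3, 7}  B4 = {3, 6}  B5 = {1, 7}  B6 = {3, 5}  B7 = {5, 8}  B8 = {4, 5}
Tree: B1–B2, B2–B3, B2–B4, B3–B5, B4–B6, B6–B7, B7–B8

Each bag holds 2 vertices, so the decomposition has width 1, which upper-bounds the treewidth. G has an edge, so its treewidth is at least 1. Combining the bounds, tw(G) = 1.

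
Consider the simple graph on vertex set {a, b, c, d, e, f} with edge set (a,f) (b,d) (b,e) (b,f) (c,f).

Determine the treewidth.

1

A width-1 tree decomposition is:
Bags: B1 = {b, d}  B2 = {b, e}  B3 = {b, f}  B4 = {a, f}  B5 = {c, f}
Tree: B1–B2, B2–B3, B3–B4, B3–B5
Every bag has size at most 2, so the width is 2 − 1 = 1 and tw(G) ≤ 1. G has an edge, so its treewidth is at least 1. The upper and lower bounds meet at 1, so that is the treewidth.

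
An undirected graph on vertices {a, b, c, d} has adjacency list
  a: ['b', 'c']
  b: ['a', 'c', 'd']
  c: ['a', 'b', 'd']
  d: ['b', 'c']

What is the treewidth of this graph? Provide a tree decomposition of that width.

Treewidth 2.
Bags: B1 = {b, c, d}  B2 = {a, b, c}
Tree: B1–B2

Each bag holds 3 vertices, so the decomposition has width 2, which upper-bounds the treewidth. For the lower bound, the 3 vertices {b, c, d} are pairwise adjacent, and any tree decomposition puts a clique entirely inside one bag — forcing width ≥ 2. Therefore the treewidth is 2.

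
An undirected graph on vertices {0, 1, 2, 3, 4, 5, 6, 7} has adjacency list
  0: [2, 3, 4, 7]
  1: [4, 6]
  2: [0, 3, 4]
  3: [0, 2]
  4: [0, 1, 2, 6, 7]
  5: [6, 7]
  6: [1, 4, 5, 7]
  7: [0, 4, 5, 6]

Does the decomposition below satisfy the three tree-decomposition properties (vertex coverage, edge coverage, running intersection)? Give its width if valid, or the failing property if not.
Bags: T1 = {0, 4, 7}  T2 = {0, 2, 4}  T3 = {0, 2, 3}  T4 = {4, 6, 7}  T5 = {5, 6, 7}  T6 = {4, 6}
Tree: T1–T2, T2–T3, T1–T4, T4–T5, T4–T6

No — vertex 1 appears in no bag.

A tree decomposition must satisfy three properties: every vertex lies in some bag; for every edge, both endpoints lie together in some bag; and for every vertex, the bags containing it form a connected subtree. Here vertex 1 appears in no bag, so the decomposition is invalid.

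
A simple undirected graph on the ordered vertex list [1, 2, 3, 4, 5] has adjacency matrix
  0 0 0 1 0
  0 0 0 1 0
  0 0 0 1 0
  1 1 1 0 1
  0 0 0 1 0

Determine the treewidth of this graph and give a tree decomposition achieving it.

The largest bag has 2 vertices, giving width 1; this decomposition certifies tw(G) ≤ 1. Any graph with an edge has treewidth ≥ 1, and G has the edge 4–1. The upper and lower bounds meet at 1, so that is the treewidth.

Treewidth 1.
One such decomposition:
Bags: B1 = {1, 4}  B2 = {3, 4}  B3 = {2, 4}  B4 = {4, 5}
Tree: B1–B2, B2–B3, B3–B4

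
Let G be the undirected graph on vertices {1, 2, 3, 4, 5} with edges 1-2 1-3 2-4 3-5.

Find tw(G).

1

A width-1 tree decomposition is:
Bags: B1 = {1, 2}  B2 = {1, 3}  B3 = {3, 5}  B4 = {2, 4}
Tree: B1–B2, B2–B3, B1–B4
The largest bag has 2 vertices, giving width 1; this decomposition certifies tw(G) ≤ 1. Since G has at least one edge (e.g. 2–1), it is not an edgeless graph, so tw(G) ≥ 1. The upper and lower bounds meet at 1, so that is the treewidth.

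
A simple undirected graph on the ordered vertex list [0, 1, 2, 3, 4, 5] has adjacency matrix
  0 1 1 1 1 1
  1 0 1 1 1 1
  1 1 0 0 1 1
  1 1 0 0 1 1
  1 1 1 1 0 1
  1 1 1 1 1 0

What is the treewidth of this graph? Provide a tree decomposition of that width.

Treewidth 4.
Bags: B1 = {0, 1, 3, 4, 5}  B2 = {0, 1, 2, 4, 5}
Tree: B1–B2

Every bag has size at most 5, so the width is 5 − 1 = 4 and tw(G) ≤ 4. On the other hand G contains the 5-clique {0, 1, 2, 4, 5}. A clique must lie in a single bag of any decomposition, so no decomposition can have width below 4. Hence tw(G) = 4 exactly.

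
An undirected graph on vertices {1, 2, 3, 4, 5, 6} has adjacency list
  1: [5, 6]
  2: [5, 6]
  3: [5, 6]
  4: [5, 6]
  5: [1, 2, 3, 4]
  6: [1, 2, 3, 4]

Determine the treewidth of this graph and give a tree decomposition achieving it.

The largest bag has 3 vertices, giving width 2; this decomposition certifies tw(G) ≤ 2. For the lower bound, G contains the cycle 4–6–1–5–4, so G is not a forest; only forests have treewidth ≤ 1, hence tw(G) ≥ 2. Therefore the treewidth is 2.

Treewidth 2.
Bags: B1 = {4, 5, 6}  B2 = {1, 5, 6}  B3 = {3, 5, 6}  B4 = {2, 5, 6}
Tree: B1–B2, B2–B3, B3–B4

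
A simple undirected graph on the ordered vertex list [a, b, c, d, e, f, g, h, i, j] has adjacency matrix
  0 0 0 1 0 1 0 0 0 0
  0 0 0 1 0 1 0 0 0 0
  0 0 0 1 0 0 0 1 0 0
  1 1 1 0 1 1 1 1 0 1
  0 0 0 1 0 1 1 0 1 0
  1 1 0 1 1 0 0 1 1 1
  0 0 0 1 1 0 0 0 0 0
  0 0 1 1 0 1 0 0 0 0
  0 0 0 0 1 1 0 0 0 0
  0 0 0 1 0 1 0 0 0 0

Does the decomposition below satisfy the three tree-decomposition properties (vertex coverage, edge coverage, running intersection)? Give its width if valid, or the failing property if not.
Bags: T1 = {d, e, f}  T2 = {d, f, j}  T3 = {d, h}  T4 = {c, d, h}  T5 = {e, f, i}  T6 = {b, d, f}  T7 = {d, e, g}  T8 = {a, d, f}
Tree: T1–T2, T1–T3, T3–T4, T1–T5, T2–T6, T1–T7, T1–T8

A tree decomposition must satisfy three properties: every vertex lies in some bag; for every edge, both endpoints lie together in some bag; and for every vertex, the bags containing it form a connected subtree. Here edge (f,h) lies in no bag, so the decomposition is invalid.

No — edge (f,h) lies in no bag.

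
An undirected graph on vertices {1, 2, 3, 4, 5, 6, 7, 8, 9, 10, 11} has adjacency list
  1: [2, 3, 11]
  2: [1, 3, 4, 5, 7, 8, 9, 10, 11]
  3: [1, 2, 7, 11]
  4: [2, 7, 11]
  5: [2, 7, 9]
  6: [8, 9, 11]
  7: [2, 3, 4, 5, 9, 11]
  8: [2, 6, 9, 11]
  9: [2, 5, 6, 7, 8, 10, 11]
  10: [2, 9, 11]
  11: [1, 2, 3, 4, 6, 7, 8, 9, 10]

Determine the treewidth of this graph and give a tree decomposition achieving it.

Treewidth 3.
Bags: B1 = {2, 7, 9, 11}  B2 = {2, 3, 7, 11}  B3 = {2, 5, 7, 9}  B4 = {2, 8, 9, 11}  B5 = {1, 2, 3, 11}  B6 = {2, 9, 10, 11}  B7 = {2, 4, 7, 11}  B8 = {6, 8, 9, 11}
Tree: B1–B2, B1–B3, B1–B4, B2–B5, B4–B6, B2–B7, B4–B8

Every bag has size at most 4, so the width is 4 − 1 = 3 and tw(G) ≤ 3. Conversely, {2, 8, 9, 11} is a clique of size 4, and the vertices of any clique must share a bag in every tree decomposition; so some bag has ≥ 4 vertices and tw(G) ≥ 3. Combining the bounds, tw(G) = 3.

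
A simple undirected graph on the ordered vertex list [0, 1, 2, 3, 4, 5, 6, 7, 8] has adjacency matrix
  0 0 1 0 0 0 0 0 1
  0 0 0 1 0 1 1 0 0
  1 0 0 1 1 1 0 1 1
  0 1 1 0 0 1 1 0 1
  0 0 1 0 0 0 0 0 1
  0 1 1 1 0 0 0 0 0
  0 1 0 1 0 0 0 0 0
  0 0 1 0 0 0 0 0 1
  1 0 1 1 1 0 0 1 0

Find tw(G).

2

A width-2 tree decomposition is:
Bags: B1 = {0, 2, 8}  B2 = {2, 4, 8}  B3 = {2, 3, 8}  B4 = {2, 3, 5}  B5 = {1, 3, 5}  B6 = {1, 3, 6}  B7 = {2, 7, 8}
Tree: B1–B2, B2–B3, B3–B4, B4–B5, B5–B6, B1–B7
Each bag holds 3 vertices, so the decomposition has width 2, which upper-bounds the treewidth. On the other hand G contains the 3-clique {1, 3, 5}. A clique must lie in a single bag of any decomposition, so no decomposition can have width below 2. Therefore the treewidth is 2.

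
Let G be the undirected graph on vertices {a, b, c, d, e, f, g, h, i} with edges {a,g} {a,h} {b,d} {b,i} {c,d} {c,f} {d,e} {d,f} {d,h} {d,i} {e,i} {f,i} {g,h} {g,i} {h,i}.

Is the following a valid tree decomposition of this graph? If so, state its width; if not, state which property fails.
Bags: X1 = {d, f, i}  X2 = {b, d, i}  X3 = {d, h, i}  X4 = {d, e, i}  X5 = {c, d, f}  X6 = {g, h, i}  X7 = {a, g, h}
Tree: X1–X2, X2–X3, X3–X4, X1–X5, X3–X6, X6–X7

Yes; width 2.

Vertex coverage: the bags together contain {a, b, c, d, e, f, g, h, i}, the full vertex set. Edge coverage: each edge of G has both endpoints in at least one bag. Running intersection: for every vertex, the bags containing it form a connected subtree. All three properties hold, so this is a valid tree decomposition of width max|bag| − 1 = 2, and hence tw(G) ≤ 2.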